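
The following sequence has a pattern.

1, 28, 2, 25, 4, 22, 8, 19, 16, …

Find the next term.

Positions 1, 3, 5, … form one subsequence and positions 2, 4, 6, … form another.
Subsequence A: 1, 2, 4, 8, 16 — powers 2^0, 2^1, 2^2, ….
Subsequence B: 28, 25, 22, 19 — linear: a_n = 31 − 3·n.
Position 10 falls in subsequence B as its term 5, giving 16.

16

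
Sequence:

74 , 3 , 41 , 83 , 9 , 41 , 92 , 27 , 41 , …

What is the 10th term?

101

The terms cycle through 3 interleaved subsequences.
Subsequence A is 74, 83, 92, which is linear: a_n = 65 + 9·n.
Subsequence B is 3, 9, 27, which is successive powers of 3.
Subsequence C is 41, 41, 41, which is the constant sequence 41.
The 10th slot belongs to subsequence A; its 4th term is 101.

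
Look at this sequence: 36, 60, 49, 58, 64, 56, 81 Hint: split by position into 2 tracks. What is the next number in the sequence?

Taking every 2nd term gives 2 separate tracks.
Track A: 36, 49, 64, 81 — the squares 6², 7², 8², ….
Track B: 60, 58, 56 — arithmetic, step −2.
Term 8 comes from track B (its 4th entry): 54.

54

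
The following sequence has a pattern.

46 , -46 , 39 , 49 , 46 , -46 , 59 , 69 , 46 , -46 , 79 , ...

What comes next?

Reading positions in blocks of 4 reveals the pattern AABB — 2 tracks woven together.
Track A: 46, -46, 46, -46, 46, -46. Alternating ±46.
Track B: 39, 49, 59, 69, 79. Arithmetic, step +10.
Position 12 → track B, term 6 = 89.

89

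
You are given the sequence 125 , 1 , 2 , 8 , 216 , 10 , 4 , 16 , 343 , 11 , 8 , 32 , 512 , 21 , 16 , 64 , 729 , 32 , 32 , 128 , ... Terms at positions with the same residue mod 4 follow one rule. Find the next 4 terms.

The terms cycle through 4 interleaved subsequences.
Track A: 125, 216, 343, 512, 729 (consecutive cubes n³ from n = 5).
Track B: 1, 10, 11, 21, 32 (a Fibonacci-like recurrence a_n = a_{n-1} + a_{n-2}).
Track C: 2, 4, 8, 16, 32 (powers 2^1, 2^2, 2^3, …).
Track D: 8, 16, 32, 64, 128 (a geometric progression (common ratio 2)).
Term 21 comes from track A (its 6th entry): 1000.
The 22nd slot belongs to track B; its 6th term is 53.
Position 23 → track C, term 6 = 64.
Position 24 → track D, term 6 = 256.

1000, 53, 64, 256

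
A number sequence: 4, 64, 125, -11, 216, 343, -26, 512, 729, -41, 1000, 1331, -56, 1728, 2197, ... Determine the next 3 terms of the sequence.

-71, 2744, 3375

The slot pattern repeats as ABB (period 3), so there are 2 interleaved tracks.
Subsequence A: 4, -11, -26, -41, -56. Subtracting 15 each time.
Subsequence B: 64, 125, 216, 343, 512, 729, 1000, 1331, 1728, 2197. The cubes 4³, 5³, 6³, ….
The 16th slot belongs to subsequence A; its 6th term is -71.
Term 17 comes from subsequence B (its 11th entry): 2744.
Position 18 → subsequence B, term 12 = 3375.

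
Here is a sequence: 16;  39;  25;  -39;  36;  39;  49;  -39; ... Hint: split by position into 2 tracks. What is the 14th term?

39

Positions 1, 3, 5, … form one subsequence and positions 2, 4, 6, … form another.
Subsequence A is 16, 25, 36, 49, which is the squares 4², 5², 6², ….
Subsequence B is 39, -39, 39, -39, which is the oscillation 39·(−1)^(n+1).
Term 14 comes from subsequence B (its 7th entry): 39.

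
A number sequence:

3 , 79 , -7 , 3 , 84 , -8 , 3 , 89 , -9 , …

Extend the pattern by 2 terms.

3, 94

The terms cycle through 3 interleaved subsequences.
Track A is 3, 3, 3, which is the constant sequence 3.
Track B is 79, 84, 89, which is linear: a_n = 74 + 5·n.
Track C is -7, -8, -9, which is arithmetic with common difference −1.
Term 10 comes from track A (its 4th entry): 3.
The 11th slot belongs to track B; its 4th term is 94.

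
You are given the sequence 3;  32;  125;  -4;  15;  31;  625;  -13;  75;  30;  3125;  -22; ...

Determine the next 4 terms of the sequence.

Read the sequence 4 terms at a time; column i is its own pattern.
Track A: 3, 15, 75. Multiplying by 5 each time.
Track B: 32, 31, 30. Linear: a_n = 33 − n.
Track C: 125, 625, 3125. Successive powers of 5.
Track D: -4, -13, -22. Arithmetic with common difference −9.
Position 13 falls in track A as its term 4, giving 375.
The 14th slot belongs to track B; its 4th term is 29.
The 15th slot belongs to track C; its 4th term is 15625.
The 16th slot belongs to track D; its 4th term is -31.

375, 29, 15625, -31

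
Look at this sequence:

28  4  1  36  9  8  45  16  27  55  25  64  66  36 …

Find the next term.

125

Split by position mod 3: positions 1, 4, 7, … form one track, and each other residue class forms its own.
Subsequence A: 28, 36, 45, 55, 66 — triangular numbers n(n+1)/2 for n = 7, 8, ….
Subsequence B: 4, 9, 16, 25, 36 — consecutive squares n² from n = 2.
Subsequence C: 1, 8, 27, 64 — perfect cubes starting at 1³.
Position 15 → subsequence C, term 5 = 125.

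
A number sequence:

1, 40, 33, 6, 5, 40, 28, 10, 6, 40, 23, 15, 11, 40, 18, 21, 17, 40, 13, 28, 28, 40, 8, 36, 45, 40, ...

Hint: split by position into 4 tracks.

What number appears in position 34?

40

Taking every 4th term gives 4 separate tracks.
Track A is 1, 5, 6, 11, 17, 28, 45, which is a Fibonacci-like recurrence a_n = a_{n-1} + a_{n-2}.
Track B is 40, 40, 40, 40, 40, 40, 40, which is always 40.
Track C is 33, 28, 23, 18, 13, 8, which is subtracting 5 each time.
Track D is 6, 10, 15, 21, 28, 36, which is triangular numbers n(n+1)/2 for n = 3, 4, ….
Position 34 → track B, term 9 = 40.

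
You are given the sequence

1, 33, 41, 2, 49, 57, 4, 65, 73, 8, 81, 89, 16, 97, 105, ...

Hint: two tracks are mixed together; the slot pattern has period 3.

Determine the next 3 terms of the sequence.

32, 113, 121

Reading positions in blocks of 3 reveals the pattern ABB — 2 tracks woven together.
Track A: 1, 2, 4, 8, 16 — successive powers of 2.
Track B: 33, 41, 49, 57, 65, 73, 81, 89, 97, 105 — linear: a_n = 25 + 8·n.
The 16th slot belongs to track A; its 6th term is 32.
Position 17 → track B, term 11 = 113.
Position 18 → track B, term 12 = 121.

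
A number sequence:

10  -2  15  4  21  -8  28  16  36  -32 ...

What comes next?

45

Odd-indexed and even-indexed terms follow separate rules.
Stream A = 10, 15, 21, 28, 36: triangular numbers starting at T_4.
Stream B = -2, 4, -8, 16, -32: geometric, ×-2 each step.
The 11th slot belongs to stream A; its 6th term is 45.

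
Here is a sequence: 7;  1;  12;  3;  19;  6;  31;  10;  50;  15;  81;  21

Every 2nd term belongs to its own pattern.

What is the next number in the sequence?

131

Positions 1, 3, 5, … form one subsequence and positions 2, 4, 6, … form another.
Track A is 7, 12, 19, 31, 50, 81, which is Fibonacci-style (each term is the sum of the two before it).
Track B is 1, 3, 6, 10, 15, 21, which is triangular numbers starting at T_1.
Term 13 comes from track A (its 7th entry): 131.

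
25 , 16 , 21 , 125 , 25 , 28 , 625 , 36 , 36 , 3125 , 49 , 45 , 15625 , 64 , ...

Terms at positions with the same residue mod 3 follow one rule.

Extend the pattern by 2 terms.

55, 78125

Read the sequence 3 terms at a time; column i is its own pattern.
Track A: 25, 125, 625, 3125, 15625 — powers 5^2, 5^3, 5^4, ….
Track B: 16, 25, 36, 49, 64 — the squares 4², 5², 6², ….
Track C: 21, 28, 36, 45 — the triangular numbers T_6, T_7, ….
Term 15 comes from track C (its 5th entry): 55.
Term 16 comes from track A (its 6th entry): 78125.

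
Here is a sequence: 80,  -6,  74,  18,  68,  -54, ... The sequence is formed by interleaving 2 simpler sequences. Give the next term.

Taking every 2nd term gives 2 separate tracks.
Track A: 80, 74, 68 — linear: a_n = 86 − 6·n.
Track B: -6, 18, -54 — a geometric progression (common ratio -3).
The 7th slot belongs to track A; its 4th term is 62.

62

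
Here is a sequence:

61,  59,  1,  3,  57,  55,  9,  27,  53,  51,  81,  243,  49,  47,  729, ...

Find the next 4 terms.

2187, 45, 43, 6561

The slot pattern repeats as AABB (period 4), so there are 2 interleaved tracks.
Subsequence A: 61, 59, 57, 55, 53, 51, 49, 47. Linear: a_n = 63 − 2·n.
Subsequence B: 1, 3, 9, 27, 81, 243, 729. Powers 3^0, 3^1, 3^2, ….
The 16th slot belongs to subsequence B; its 8th term is 2187.
Term 17 comes from subsequence A (its 9th entry): 45.
The 18th slot belongs to subsequence A; its 10th term is 43.
Term 19 comes from subsequence B (its 9th entry): 6561.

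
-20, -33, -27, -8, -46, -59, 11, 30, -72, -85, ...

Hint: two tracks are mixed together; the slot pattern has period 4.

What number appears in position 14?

-111

The slot pattern repeats as AABB (period 4), so there are 2 interleaved tracks.
Stream A: -20, -33, -46, -59, -72, -85 — linear: a_n = -7 − 13·n.
Stream B: -27, -8, 11, 30 — arithmetic with common difference +19.
Term 14 comes from stream A (its 8th entry): -111.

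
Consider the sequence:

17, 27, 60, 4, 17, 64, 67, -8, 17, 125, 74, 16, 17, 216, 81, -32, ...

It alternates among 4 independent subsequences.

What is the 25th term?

17

Split by position mod 4: positions 1, 5, 9, … form one track, and each other residue class forms its own.
Subsequence A = 17, 17, 17, 17: constant 17.
Subsequence B = 27, 64, 125, 216: perfect cubes starting at 3³.
Subsequence C = 60, 67, 74, 81: arithmetic, step +7.
Subsequence D = 4, -8, 16, -32: geometric, ×-2 each step.
The 25th slot belongs to subsequence A; its 7th term is 17.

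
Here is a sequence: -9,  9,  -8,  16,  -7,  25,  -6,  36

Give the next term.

-5

Split by position mod 2 into 2 tracks.
Subsequence A: -9, -8, -7, -6 — arithmetic, step +1.
Subsequence B: 9, 16, 25, 36 — consecutive squares n² from n = 3.
Position 9 → subsequence A, term 5 = -5.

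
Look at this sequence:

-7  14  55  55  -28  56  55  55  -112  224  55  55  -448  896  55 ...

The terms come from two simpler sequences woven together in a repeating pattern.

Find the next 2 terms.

Reading positions in blocks of 4 reveals the pattern AABB — 2 tracks woven together.
Stream A is -7, 14, -28, 56, -112, 224, -448, 896, which is a geometric progression (common ratio -2).
Stream B is 55, 55, 55, 55, 55, 55, 55, which is the constant sequence 55.
The 16th slot belongs to stream B; its 8th term is 55.
Position 17 → stream A, term 9 = -1792.

55, -1792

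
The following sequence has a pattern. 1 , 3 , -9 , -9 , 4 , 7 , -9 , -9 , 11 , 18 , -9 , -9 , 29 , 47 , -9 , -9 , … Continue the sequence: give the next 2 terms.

76, 123

Reading positions in blocks of 4 reveals the pattern AABB — 2 tracks woven together.
Track A is 1, 3, 4, 7, 11, 18, 29, 47, which is Fibonacci-style (each term is the sum of the two before it).
Track B is -9, -9, -9, -9, -9, -9, -9, -9, which is always -9.
Position 17 falls in track A as its term 9, giving 76.
Position 18 → track A, term 10 = 123.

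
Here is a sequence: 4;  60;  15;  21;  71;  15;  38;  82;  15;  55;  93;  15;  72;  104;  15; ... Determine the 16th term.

The terms cycle through 3 interleaved subsequences.
Stream A is 4, 21, 38, 55, 72, which is arithmetic, step +17.
Stream B is 60, 71, 82, 93, 104, which is arithmetic with common difference +11.
Stream C is 15, 15, 15, 15, 15, which is the constant sequence 15.
The 16th slot belongs to stream A; its 6th term is 89.

89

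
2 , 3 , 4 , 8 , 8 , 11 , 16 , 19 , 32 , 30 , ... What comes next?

64

The terms cycle through 2 interleaved subsequences.
Subsequence A = 2, 4, 8, 16, 32: multiplying by 2 each time.
Subsequence B = 3, 8, 11, 19, 30: a Fibonacci-like recurrence a_n = a_{n-1} + a_{n-2}.
Term 11 comes from subsequence A (its 6th entry): 64.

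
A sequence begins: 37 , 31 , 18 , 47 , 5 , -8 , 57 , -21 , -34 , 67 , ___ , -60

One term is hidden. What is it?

Reading positions in blocks of 3 reveals the pattern ABB — 2 tracks woven together.
Stream A = 37, 47, 57, 67: arithmetic, step +10.
Stream B = 31, 18, 5, -8, -21, -34, ?, -60: subtracting 13 each time.
So the missing entry in stream B is -47.

-47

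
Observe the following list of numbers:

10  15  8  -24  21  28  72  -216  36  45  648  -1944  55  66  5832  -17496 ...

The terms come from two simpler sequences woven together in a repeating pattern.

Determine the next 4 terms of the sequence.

Positions follow the repeating pattern AABB; grouping by letter gives 2 tracks.
Track A: 10, 15, 21, 28, 36, 45, 55, 66 (triangular numbers starting at T_4).
Track B: 8, -24, 72, -216, 648, -1944, 5832, -17496 (a geometric progression (common ratio -3)).
The 17th slot belongs to track A; its 9th term is 78.
Term 18 comes from track A (its 10th entry): 91.
Position 19 falls in track B as its term 9, giving 52488.
The 20th slot belongs to track B; its 10th term is -157464.

78, 91, 52488, -157464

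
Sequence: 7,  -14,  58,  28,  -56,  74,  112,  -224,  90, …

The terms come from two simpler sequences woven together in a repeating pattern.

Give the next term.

448

The slot pattern repeats as AAB (period 3), so there are 2 interleaved tracks.
Track A: 7, -14, 28, -56, 112, -224 (multiplying by -2 each time).
Track B: 58, 74, 90 (arithmetic with common difference +16).
Position 10 falls in track A as its term 7, giving 448.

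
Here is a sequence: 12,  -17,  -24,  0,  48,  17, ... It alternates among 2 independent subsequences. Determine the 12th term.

68

The terms cycle through 2 interleaved subsequences.
Track A: 12, -24, 48. Geometric, ×-2 each step.
Track B: -17, 0, 17. Adding 17 each time.
Position 12 → track B, term 6 = 68.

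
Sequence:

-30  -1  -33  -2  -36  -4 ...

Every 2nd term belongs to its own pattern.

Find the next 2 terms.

-39, -8

Split by position mod 2 into 2 tracks.
Track A: -30, -33, -36 (arithmetic, step −3).
Track B: -1, -2, -4 (multiplying by 2 each time).
Term 7 comes from track A (its 4th entry): -39.
Position 8 → track B, term 4 = -8.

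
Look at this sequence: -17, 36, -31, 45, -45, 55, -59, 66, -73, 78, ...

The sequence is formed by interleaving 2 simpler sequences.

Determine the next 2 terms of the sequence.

Split by position mod 2 into 2 tracks.
Stream A: -17, -31, -45, -59, -73 — arithmetic with common difference −14.
Stream B: 36, 45, 55, 66, 78 — the triangular numbers T_8, T_9, ….
The 11th slot belongs to stream A; its 6th term is -87.
Position 12 falls in stream B as its term 6, giving 91.

-87, 91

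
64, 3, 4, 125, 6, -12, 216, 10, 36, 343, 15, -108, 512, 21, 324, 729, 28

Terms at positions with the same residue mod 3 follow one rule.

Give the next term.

-972

Split by position mod 3 into 3 tracks.
Subsequence A: 64, 125, 216, 343, 512, 729 (consecutive cubes n³ from n = 4).
Subsequence B: 3, 6, 10, 15, 21, 28 (triangular numbers n(n+1)/2 for n = 2, 3, …).
Subsequence C: 4, -12, 36, -108, 324 (geometric, ×-3 each step).
The 18th slot belongs to subsequence C; its 6th term is -972.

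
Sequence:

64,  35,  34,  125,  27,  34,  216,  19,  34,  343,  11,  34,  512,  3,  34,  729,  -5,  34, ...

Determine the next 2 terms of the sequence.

1000, -13

The terms cycle through 3 interleaved subsequences.
Subsequence A is 64, 125, 216, 343, 512, 729, which is perfect cubes starting at 4³.
Subsequence B is 35, 27, 19, 11, 3, -5, which is arithmetic, step −8.
Subsequence C is 34, 34, 34, 34, 34, 34, which is constant 34.
The 19th slot belongs to subsequence A; its 7th term is 1000.
The 20th slot belongs to subsequence B; its 7th term is -13.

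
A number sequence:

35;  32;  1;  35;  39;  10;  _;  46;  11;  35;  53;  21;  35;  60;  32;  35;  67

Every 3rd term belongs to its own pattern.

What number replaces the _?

35

Taking every 3rd term gives 3 separate tracks.
Subsequence A is 35, 35, ?, 35, 35, 35, which is constant 35.
Subsequence B is 32, 39, 46, 53, 60, 67, which is linear: a_n = 25 + 7·n.
Subsequence C is 1, 10, 11, 21, 32, which is each term equals the sum of the previous two.
Subsequence A's pattern makes the blank 35.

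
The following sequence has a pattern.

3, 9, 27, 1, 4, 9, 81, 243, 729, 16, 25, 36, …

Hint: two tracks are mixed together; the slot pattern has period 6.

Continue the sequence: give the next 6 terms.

The slot pattern repeats as AAABBB (period 6), so there are 2 interleaved tracks.
Track A = 3, 9, 27, 81, 243, 729: successive powers of 3.
Track B = 1, 4, 9, 16, 25, 36: consecutive squares n² from n = 1.
Position 13 → track A, term 7 = 2187.
The 14th slot belongs to track A; its 8th term is 6561.
The 15th slot belongs to track A; its 9th term is 19683.
Position 16 → track B, term 7 = 49.
Position 17 falls in track B as its term 8, giving 64.
Position 18 → track B, term 9 = 81.

2187, 6561, 19683, 49, 64, 81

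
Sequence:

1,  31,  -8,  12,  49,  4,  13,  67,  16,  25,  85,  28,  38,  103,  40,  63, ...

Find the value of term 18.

52

Read the sequence 3 terms at a time; column i is its own pattern.
Subsequence A: 1, 12, 13, 25, 38, 63 — Fibonacci-style (each term is the sum of the two before it).
Subsequence B: 31, 49, 67, 85, 103 — linear: a_n = 13 + 18·n.
Subsequence C: -8, 4, 16, 28, 40 — arithmetic with common difference +12.
Position 18 falls in subsequence C as its term 6, giving 52.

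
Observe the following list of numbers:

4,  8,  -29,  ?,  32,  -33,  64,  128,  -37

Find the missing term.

Reading positions in blocks of 3 reveals the pattern AAB — 2 tracks woven together.
Stream A: 4, 8, ?, 32, 64, 128 — powers of 2.
Stream B: -29, -33, -37 — linear: a_n = -25 − 4·n.
So the missing entry in stream A is 16.

16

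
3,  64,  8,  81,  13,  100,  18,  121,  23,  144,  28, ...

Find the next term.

Taking every 2nd term gives 2 separate tracks.
Subsequence A is 3, 8, 13, 18, 23, 28, which is linear: a_n = -2 + 5·n.
Subsequence B is 64, 81, 100, 121, 144, which is perfect squares starting at 8².
Term 12 comes from subsequence B (its 6th entry): 169.

169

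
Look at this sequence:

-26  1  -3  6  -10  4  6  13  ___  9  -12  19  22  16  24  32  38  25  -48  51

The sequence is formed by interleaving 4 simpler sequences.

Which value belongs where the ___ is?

6

Read the sequence 4 terms at a time; column i is its own pattern.
Stream A: -26, -10, ?, 22, 38. Linear: a_n = -42 + 16·n.
Stream B: 1, 4, 9, 16, 25. Perfect squares starting at 1².
Stream C: -3, 6, -12, 24, -48. Geometric with ratio -2.
Stream D: 6, 13, 19, 32, 51. Fibonacci-style (each term is the sum of the two before it).
The gap is stream A's term 3; the rule gives 6.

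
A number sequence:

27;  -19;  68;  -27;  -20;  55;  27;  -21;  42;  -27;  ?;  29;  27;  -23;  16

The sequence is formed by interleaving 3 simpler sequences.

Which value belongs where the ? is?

Taking every 3rd term gives 3 separate tracks.
Subsequence A: 27, -27, 27, -27, 27 (alternating ±27).
Subsequence B: -19, -20, -21, ?, -23 (linear: a_n = -18 − n).
Subsequence C: 68, 55, 42, 29, 16 (arithmetic, step −13).
Subsequence B's pattern makes the blank -22.

-22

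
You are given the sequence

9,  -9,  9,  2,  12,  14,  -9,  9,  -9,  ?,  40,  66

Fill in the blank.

The slot pattern repeats as AAABBB (period 6), so there are 2 interleaved tracks.
Subsequence A: 9, -9, 9, -9, 9, -9. Oscillating between 9 and -9.
Subsequence B: 2, 12, 14, ?, 40, 66. A Fibonacci-like recurrence a_n = a_{n-1} + a_{n-2}.
Subsequence B's pattern makes the blank 26.

26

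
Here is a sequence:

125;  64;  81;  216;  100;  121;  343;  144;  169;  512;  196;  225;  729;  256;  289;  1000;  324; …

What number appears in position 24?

The slot pattern repeats as ABB (period 3), so there are 2 interleaved tracks.
Track A = 125, 216, 343, 512, 729, 1000: consecutive cubes n³ from n = 5.
Track B = 64, 81, 100, 121, 144, 169, 196, 225, 256, 289, 324: consecutive squares n² from n = 8.
Position 24 falls in track B as its term 16, giving 529.

529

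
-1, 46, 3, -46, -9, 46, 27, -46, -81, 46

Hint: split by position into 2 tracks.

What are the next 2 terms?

Positions 1, 3, 5, … form one subsequence and positions 2, 4, 6, … form another.
Track A: -1, 3, -9, 27, -81 (a geometric progression (common ratio -3)).
Track B: 46, -46, 46, -46, 46 (the oscillation 46·(−1)^(n+1)).
Position 11 falls in track A as its term 6, giving 243.
Position 12 falls in track B as its term 6, giving -46.

243, -46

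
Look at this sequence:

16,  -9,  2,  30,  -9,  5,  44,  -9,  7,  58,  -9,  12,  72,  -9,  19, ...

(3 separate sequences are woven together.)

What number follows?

86

Split by position mod 3: positions 1, 4, 7, … form one track, and each other residue class forms its own.
Stream A: 16, 30, 44, 58, 72 (linear: a_n = 2 + 14·n).
Stream B: -9, -9, -9, -9, -9 (always -9).
Stream C: 2, 5, 7, 12, 19 (a Fibonacci-like recurrence a_n = a_{n-1} + a_{n-2}).
The 16th slot belongs to stream A; its 6th term is 86.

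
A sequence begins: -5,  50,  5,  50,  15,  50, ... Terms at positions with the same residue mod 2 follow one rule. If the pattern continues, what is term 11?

The terms cycle through 2 interleaved subsequences.
Subsequence A is -5, 5, 15, which is linear: a_n = -15 + 10·n.
Subsequence B is 50, 50, 50, which is the constant sequence 50.
Position 11 falls in subsequence A as its term 6, giving 45.

45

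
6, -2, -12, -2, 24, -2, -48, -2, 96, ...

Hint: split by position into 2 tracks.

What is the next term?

-2

Positions 1, 3, 5, … form one subsequence and positions 2, 4, 6, … form another.
Track A: 6, -12, 24, -48, 96 — a geometric progression (common ratio -2).
Track B: -2, -2, -2, -2 — constant -2.
Position 10 → track B, term 5 = -2.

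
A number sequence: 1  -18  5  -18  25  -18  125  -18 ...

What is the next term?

The terms cycle through 2 interleaved subsequences.
Track A: 1, 5, 25, 125. Powers of 5.
Track B: -18, -18, -18, -18. Always -18.
Position 9 falls in track A as its term 5, giving 625.

625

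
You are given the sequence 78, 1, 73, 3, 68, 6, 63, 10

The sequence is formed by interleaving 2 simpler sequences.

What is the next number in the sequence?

Taking every 2nd term gives 2 separate tracks.
Stream A: 78, 73, 68, 63 — subtracting 5 each time.
Stream B: 1, 3, 6, 10 — triangular numbers starting at T_1.
Term 9 comes from stream A (its 5th entry): 58.

58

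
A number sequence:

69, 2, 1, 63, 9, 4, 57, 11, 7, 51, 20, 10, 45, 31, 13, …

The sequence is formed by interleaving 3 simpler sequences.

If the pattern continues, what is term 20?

Read the sequence 3 terms at a time; column i is its own pattern.
Stream A = 69, 63, 57, 51, 45: arithmetic, step −6.
Stream B = 2, 9, 11, 20, 31: a Fibonacci-like recurrence a_n = a_{n-1} + a_{n-2}.
Stream C = 1, 4, 7, 10, 13: arithmetic, step +3.
Position 20 falls in stream B as its term 7, giving 82.

82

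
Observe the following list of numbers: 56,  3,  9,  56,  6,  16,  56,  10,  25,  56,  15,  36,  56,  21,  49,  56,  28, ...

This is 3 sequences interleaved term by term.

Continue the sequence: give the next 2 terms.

64, 56

Split by position mod 3 into 3 tracks.
Track A: 56, 56, 56, 56, 56, 56 (the constant sequence 56).
Track B: 3, 6, 10, 15, 21, 28 (the triangular numbers T_2, T_3, …).
Track C: 9, 16, 25, 36, 49 (perfect squares starting at 3²).
Term 18 comes from track C (its 6th entry): 64.
Term 19 comes from track A (its 7th entry): 56.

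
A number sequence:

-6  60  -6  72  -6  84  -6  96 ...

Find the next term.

-6

Split by position mod 2 into 2 tracks.
Subsequence A: -6, -6, -6, -6 — always -6.
Subsequence B: 60, 72, 84, 96 — adding 12 each time.
The 9th slot belongs to subsequence A; its 5th term is -6.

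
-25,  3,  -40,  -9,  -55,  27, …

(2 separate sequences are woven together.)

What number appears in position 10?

Odd-indexed and even-indexed terms follow separate rules.
Track A = -25, -40, -55: arithmetic with common difference −15.
Track B = 3, -9, 27: geometric, ×-3 each step.
Term 10 comes from track B (its 5th entry): 243.

243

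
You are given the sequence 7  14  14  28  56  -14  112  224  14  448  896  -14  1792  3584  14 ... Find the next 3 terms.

7168, 14336, -14

The slot pattern repeats as AAB (period 3), so there are 2 interleaved tracks.
Track A: 7, 14, 28, 56, 112, 224, 448, 896, 1792, 3584. Geometric with ratio 2.
Track B: 14, -14, 14, -14, 14. Oscillating between 14 and -14.
Position 16 falls in track A as its term 11, giving 7168.
Position 17 falls in track A as its term 12, giving 14336.
Position 18 falls in track B as its term 6, giving -14.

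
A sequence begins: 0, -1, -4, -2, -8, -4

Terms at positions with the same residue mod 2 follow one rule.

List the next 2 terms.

-12, -8

Odd-indexed and even-indexed terms follow separate rules.
Subsequence A = 0, -4, -8: subtracting 4 each time.
Subsequence B = -1, -2, -4: geometric, ×2 each step.
Term 7 comes from subsequence A (its 4th entry): -12.
Term 8 comes from subsequence B (its 4th entry): -8.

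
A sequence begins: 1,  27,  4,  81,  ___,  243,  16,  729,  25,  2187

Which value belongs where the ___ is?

9

Odd-indexed and even-indexed terms follow separate rules.
Stream A = 1, 4, ?, 16, 25: perfect squares starting at 1².
Stream B = 27, 81, 243, 729, 2187: successive powers of 3.
Filling stream A at index 3 by its rule yields 9.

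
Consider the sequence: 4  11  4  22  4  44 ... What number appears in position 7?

4

The terms cycle through 2 interleaved subsequences.
Track A = 4, 4, 4: the constant sequence 4.
Track B = 11, 22, 44: a geometric progression (common ratio 2).
Term 7 comes from track A (its 4th entry): 4.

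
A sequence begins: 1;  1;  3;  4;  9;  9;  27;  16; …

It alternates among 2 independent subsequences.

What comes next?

81

The terms cycle through 2 interleaved subsequences.
Track A = 1, 3, 9, 27: geometric, ×3 each step.
Track B = 1, 4, 9, 16: consecutive squares n² from n = 1.
The 9th slot belongs to track A; its 5th term is 81.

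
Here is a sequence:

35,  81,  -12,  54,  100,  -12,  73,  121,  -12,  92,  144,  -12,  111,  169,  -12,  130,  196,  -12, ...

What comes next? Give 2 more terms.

Split by position mod 3 into 3 tracks.
Track A: 35, 54, 73, 92, 111, 130 — adding 19 each time.
Track B: 81, 100, 121, 144, 169, 196 — perfect squares starting at 9².
Track C: -12, -12, -12, -12, -12, -12 — constant -12.
Position 19 falls in track A as its term 7, giving 149.
The 20th slot belongs to track B; its 7th term is 225.

149, 225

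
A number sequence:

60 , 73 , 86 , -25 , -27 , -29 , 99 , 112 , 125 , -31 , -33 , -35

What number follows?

Reading positions in blocks of 6 reveals the pattern AAABBB — 2 tracks woven together.
Track A: 60, 73, 86, 99, 112, 125. Adding 13 each time.
Track B: -25, -27, -29, -31, -33, -35. Arithmetic, step −2.
Position 13 → track A, term 7 = 138.

138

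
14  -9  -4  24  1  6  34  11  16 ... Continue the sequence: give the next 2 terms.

Positions follow the repeating pattern ABB; grouping by letter gives 2 tracks.
Stream A is 14, 24, 34, which is arithmetic, step +10.
Stream B is -9, -4, 1, 6, 11, 16, which is linear: a_n = -14 + 5·n.
Term 10 comes from stream A (its 4th entry): 44.
The 11th slot belongs to stream B; its 7th term is 21.

44, 21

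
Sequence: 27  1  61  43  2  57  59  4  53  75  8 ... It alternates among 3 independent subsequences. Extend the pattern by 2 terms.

Read the sequence 3 terms at a time; column i is its own pattern.
Subsequence A: 27, 43, 59, 75 — linear: a_n = 11 + 16·n.
Subsequence B: 1, 2, 4, 8 — powers 2^0, 2^1, 2^2, ….
Subsequence C: 61, 57, 53 — subtracting 4 each time.
Position 12 → subsequence C, term 4 = 49.
Position 13 falls in subsequence A as its term 5, giving 91.

49, 91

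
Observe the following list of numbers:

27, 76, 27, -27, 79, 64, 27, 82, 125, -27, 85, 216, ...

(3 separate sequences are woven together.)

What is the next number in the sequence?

27

Read the sequence 3 terms at a time; column i is its own pattern.
Subsequence A: 27, -27, 27, -27. Alternating ±27.
Subsequence B: 76, 79, 82, 85. Adding 3 each time.
Subsequence C: 27, 64, 125, 216. Perfect cubes starting at 3³.
Position 13 falls in subsequence A as its term 5, giving 27.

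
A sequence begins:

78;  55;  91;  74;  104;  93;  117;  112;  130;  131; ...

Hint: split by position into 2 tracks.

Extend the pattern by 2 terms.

143, 150

Positions 1, 3, 5, … form one subsequence and positions 2, 4, 6, … form another.
Stream A: 78, 91, 104, 117, 130 — linear: a_n = 65 + 13·n.
Stream B: 55, 74, 93, 112, 131 — linear: a_n = 36 + 19·n.
Position 11 falls in stream A as its term 6, giving 143.
Term 12 comes from stream B (its 6th entry): 150.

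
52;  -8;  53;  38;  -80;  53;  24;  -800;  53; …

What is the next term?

Split by position mod 3: positions 1, 4, 7, … form one track, and each other residue class forms its own.
Subsequence A: 52, 38, 24 (arithmetic with common difference −14).
Subsequence B: -8, -80, -800 (geometric, ×10 each step).
Subsequence C: 53, 53, 53 (the constant sequence 53).
Term 10 comes from subsequence A (its 4th entry): 10.

10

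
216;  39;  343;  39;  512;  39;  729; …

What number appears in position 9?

The terms cycle through 2 interleaved subsequences.
Subsequence A: 216, 343, 512, 729 — perfect cubes starting at 6³.
Subsequence B: 39, 39, 39 — constant 39.
Term 9 comes from subsequence A (its 5th entry): 1000.

1000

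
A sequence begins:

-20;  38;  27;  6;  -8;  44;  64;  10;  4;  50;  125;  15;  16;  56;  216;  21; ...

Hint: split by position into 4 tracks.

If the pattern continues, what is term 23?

512

The terms cycle through 4 interleaved subsequences.
Track A: -20, -8, 4, 16 — linear: a_n = -32 + 12·n.
Track B: 38, 44, 50, 56 — adding 6 each time.
Track C: 27, 64, 125, 216 — perfect cubes starting at 3³.
Track D: 6, 10, 15, 21 — triangular numbers n(n+1)/2 for n = 3, 4, ….
The 23rd slot belongs to track C; its 6th term is 512.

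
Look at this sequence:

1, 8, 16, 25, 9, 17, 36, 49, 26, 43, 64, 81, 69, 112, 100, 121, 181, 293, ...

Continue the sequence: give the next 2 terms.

Positions follow the repeating pattern AABB; grouping by letter gives 2 tracks.
Track A: 1, 8, 9, 17, 26, 43, 69, 112, 181, 293. Fibonacci-style (each term is the sum of the two before it).
Track B: 16, 25, 36, 49, 64, 81, 100, 121. The squares 4², 5², 6², ….
Position 19 → track B, term 9 = 144.
The 20th slot belongs to track B; its 10th term is 169.

144, 169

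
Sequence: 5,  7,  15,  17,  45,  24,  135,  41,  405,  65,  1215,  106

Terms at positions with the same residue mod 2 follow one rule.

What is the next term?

Split by position mod 2 into 2 tracks.
Track A: 5, 15, 45, 135, 405, 1215. Geometric, ×3 each step.
Track B: 7, 17, 24, 41, 65, 106. A Fibonacci-like recurrence a_n = a_{n-1} + a_{n-2}.
Position 13 → track A, term 7 = 3645.

3645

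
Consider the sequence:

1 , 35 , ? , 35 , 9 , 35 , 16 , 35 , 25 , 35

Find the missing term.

Positions 1, 3, 5, … form one subsequence and positions 2, 4, 6, … form another.
Stream A is 1, ?, 9, 16, 25, which is consecutive squares n² from n = 1.
Stream B is 35, 35, 35, 35, 35, which is always 35.
The gap is stream A's term 2; the rule gives 4.

4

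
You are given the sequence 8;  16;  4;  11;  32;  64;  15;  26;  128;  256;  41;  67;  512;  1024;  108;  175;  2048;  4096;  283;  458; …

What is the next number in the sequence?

Positions follow the repeating pattern AABB; grouping by letter gives 2 tracks.
Track A: 8, 16, 32, 64, 128, 256, 512, 1024, 2048, 4096. A geometric progression (common ratio 2).
Track B: 4, 11, 15, 26, 41, 67, 108, 175, 283, 458. A Fibonacci-like recurrence a_n = a_{n-1} + a_{n-2}.
Position 21 → track A, term 11 = 8192.

8192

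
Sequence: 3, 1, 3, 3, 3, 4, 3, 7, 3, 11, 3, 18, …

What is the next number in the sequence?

3

The terms cycle through 2 interleaved subsequences.
Track A is 3, 3, 3, 3, 3, 3, which is the constant sequence 3.
Track B is 1, 3, 4, 7, 11, 18, which is each term equals the sum of the previous two.
Position 13 falls in track A as its term 7, giving 3.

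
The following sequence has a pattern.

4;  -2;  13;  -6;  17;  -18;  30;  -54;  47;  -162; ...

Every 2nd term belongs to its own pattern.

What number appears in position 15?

201

Taking every 2nd term gives 2 separate tracks.
Track A: 4, 13, 17, 30, 47. Each term equals the sum of the previous two.
Track B: -2, -6, -18, -54, -162. Geometric with ratio 3.
The 15th slot belongs to track A; its 8th term is 201.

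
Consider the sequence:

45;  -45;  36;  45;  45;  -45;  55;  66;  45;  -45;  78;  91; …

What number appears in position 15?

Reading positions in blocks of 4 reveals the pattern AABB — 2 tracks woven together.
Track A is 45, -45, 45, -45, 45, -45, which is the oscillation 45·(−1)^(n+1).
Track B is 36, 45, 55, 66, 78, 91, which is triangular numbers n(n+1)/2 for n = 8, 9, ….
Position 15 falls in track B as its term 7, giving 105.

105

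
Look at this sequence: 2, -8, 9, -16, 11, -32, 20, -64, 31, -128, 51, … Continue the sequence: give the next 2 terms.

Positions 1, 3, 5, … form one subsequence and positions 2, 4, 6, … form another.
Subsequence A: 2, 9, 11, 20, 31, 51 — Fibonacci-style (each term is the sum of the two before it).
Subsequence B: -8, -16, -32, -64, -128 — geometric with ratio 2.
Position 12 → subsequence B, term 6 = -256.
Term 13 comes from subsequence A (its 7th entry): 82.

-256, 82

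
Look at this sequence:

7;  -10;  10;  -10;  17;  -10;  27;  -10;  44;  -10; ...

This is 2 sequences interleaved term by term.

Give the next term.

71

Taking every 2nd term gives 2 separate tracks.
Stream A is 7, 10, 17, 27, 44, which is each term equals the sum of the previous two.
Stream B is -10, -10, -10, -10, -10, which is always -10.
Term 11 comes from stream A (its 6th entry): 71.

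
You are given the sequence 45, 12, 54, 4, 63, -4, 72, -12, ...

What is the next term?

81

Positions 1, 3, 5, … form one subsequence and positions 2, 4, 6, … form another.
Track A = 45, 54, 63, 72: adding 9 each time.
Track B = 12, 4, -4, -12: subtracting 8 each time.
Position 9 falls in track A as its term 5, giving 81.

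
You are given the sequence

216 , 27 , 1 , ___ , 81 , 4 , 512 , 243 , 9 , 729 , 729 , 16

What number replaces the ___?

The terms cycle through 3 interleaved subsequences.
Stream A: 216, ?, 512, 729. Perfect cubes starting at 6³.
Stream B: 27, 81, 243, 729. Powers of 3.
Stream C: 1, 4, 9, 16. The squares 1², 2², 3², ….
So the missing entry in stream A is 343.

343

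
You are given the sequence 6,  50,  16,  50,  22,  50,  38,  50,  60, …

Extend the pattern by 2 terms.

50, 98

Positions 1, 3, 5, … form one subsequence and positions 2, 4, 6, … form another.
Stream A is 6, 16, 22, 38, 60, which is a Fibonacci-like recurrence a_n = a_{n-1} + a_{n-2}.
Stream B is 50, 50, 50, 50, which is the constant sequence 50.
Position 10 → stream B, term 5 = 50.
Position 11 → stream A, term 6 = 98.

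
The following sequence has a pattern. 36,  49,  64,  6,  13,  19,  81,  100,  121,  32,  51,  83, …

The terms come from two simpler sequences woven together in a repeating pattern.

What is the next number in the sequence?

144

Reading positions in blocks of 6 reveals the pattern AAABBB — 2 tracks woven together.
Track A is 36, 49, 64, 81, 100, 121, which is the squares 6², 7², 8², ….
Track B is 6, 13, 19, 32, 51, 83, which is a Fibonacci-like recurrence a_n = a_{n-1} + a_{n-2}.
The 13th slot belongs to track A; its 7th term is 144.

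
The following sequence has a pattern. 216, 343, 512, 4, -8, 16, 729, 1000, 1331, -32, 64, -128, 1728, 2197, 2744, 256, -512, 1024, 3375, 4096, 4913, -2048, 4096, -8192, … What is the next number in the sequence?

5832

The slot pattern repeats as AAABBB (period 6), so there are 2 interleaved tracks.
Subsequence A = 216, 343, 512, 729, 1000, 1331, 1728, 2197, 2744, 3375, 4096, 4913: consecutive cubes n³ from n = 6.
Subsequence B = 4, -8, 16, -32, 64, -128, 256, -512, 1024, -2048, 4096, -8192: a geometric progression (common ratio -2).
Position 25 → subsequence A, term 13 = 5832.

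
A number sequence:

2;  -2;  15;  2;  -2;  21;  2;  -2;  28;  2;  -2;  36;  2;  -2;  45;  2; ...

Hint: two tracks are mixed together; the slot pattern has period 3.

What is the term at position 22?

Reading positions in blocks of 3 reveals the pattern AAB — 2 tracks woven together.
Stream A: 2, -2, 2, -2, 2, -2, 2, -2, 2, -2, 2 — the oscillation 2·(−1)^(n+1).
Stream B: 15, 21, 28, 36, 45 — the triangular numbers T_5, T_6, ….
The 22nd slot belongs to stream A; its 15th term is 2.

2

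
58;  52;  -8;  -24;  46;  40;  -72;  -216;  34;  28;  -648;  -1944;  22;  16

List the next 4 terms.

-5832, -17496, 10, 4

Reading positions in blocks of 4 reveals the pattern AABB — 2 tracks woven together.
Track A is 58, 52, 46, 40, 34, 28, 22, 16, which is arithmetic, step −6.
Track B is -8, -24, -72, -216, -648, -1944, which is geometric, ×3 each step.
Position 15 → track B, term 7 = -5832.
Position 16 falls in track B as its term 8, giving -17496.
The 17th slot belongs to track A; its 9th term is 10.
Position 18 falls in track A as its term 10, giving 4.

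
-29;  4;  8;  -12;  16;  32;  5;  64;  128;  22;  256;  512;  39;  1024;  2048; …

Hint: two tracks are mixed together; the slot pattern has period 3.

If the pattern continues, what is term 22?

90

Reading positions in blocks of 3 reveals the pattern ABB — 2 tracks woven together.
Stream A: -29, -12, 5, 22, 39. Adding 17 each time.
Stream B: 4, 8, 16, 32, 64, 128, 256, 512, 1024, 2048. Powers of 2.
The 22nd slot belongs to stream A; its 8th term is 90.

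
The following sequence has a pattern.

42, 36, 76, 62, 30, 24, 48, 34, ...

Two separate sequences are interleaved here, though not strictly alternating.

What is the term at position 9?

18

The slot pattern repeats as AABB (period 4), so there are 2 interleaved tracks.
Track A: 42, 36, 30, 24. Subtracting 6 each time.
Track B: 76, 62, 48, 34. Arithmetic, step −14.
Term 9 comes from track A (its 5th entry): 18.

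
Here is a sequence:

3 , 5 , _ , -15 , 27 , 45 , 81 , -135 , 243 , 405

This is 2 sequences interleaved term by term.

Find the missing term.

Positions 1, 3, 5, … form one subsequence and positions 2, 4, 6, … form another.
Track A is 3, ?, 27, 81, 243, which is powers 3^1, 3^2, 3^3, ….
Track B is 5, -15, 45, -135, 405, which is a geometric progression (common ratio -3).
So the missing entry in track A is 9.

9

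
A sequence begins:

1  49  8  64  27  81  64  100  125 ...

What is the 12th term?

144

Taking every 2nd term gives 2 separate tracks.
Track A: 1, 8, 27, 64, 125 — the cubes 1³, 2³, 3³, ….
Track B: 49, 64, 81, 100 — consecutive squares n² from n = 7.
Term 12 comes from track B (its 6th entry): 144.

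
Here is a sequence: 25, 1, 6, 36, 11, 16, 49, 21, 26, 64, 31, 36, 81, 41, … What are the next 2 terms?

46, 100

Reading positions in blocks of 3 reveals the pattern ABB — 2 tracks woven together.
Track A: 25, 36, 49, 64, 81. The squares 5², 6², 7², ….
Track B: 1, 6, 11, 16, 21, 26, 31, 36, 41. Arithmetic, step +5.
The 15th slot belongs to track B; its 10th term is 46.
The 16th slot belongs to track A; its 6th term is 100.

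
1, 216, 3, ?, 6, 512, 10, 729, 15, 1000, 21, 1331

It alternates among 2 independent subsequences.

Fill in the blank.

Positions 1, 3, 5, … form one subsequence and positions 2, 4, 6, … form another.
Track A: 1, 3, 6, 10, 15, 21 (triangular numbers n(n+1)/2 for n = 1, 2, …).
Track B: 216, ?, 512, 729, 1000, 1331 (consecutive cubes n³ from n = 6).
Filling track B at index 2 by its rule yields 343.

343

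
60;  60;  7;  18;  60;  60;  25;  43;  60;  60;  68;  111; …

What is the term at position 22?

60

The slot pattern repeats as AABB (period 4), so there are 2 interleaved tracks.
Track A: 60, 60, 60, 60, 60, 60. Always 60.
Track B: 7, 18, 25, 43, 68, 111. Fibonacci-style (each term is the sum of the two before it).
The 22nd slot belongs to track A; its 12th term is 60.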